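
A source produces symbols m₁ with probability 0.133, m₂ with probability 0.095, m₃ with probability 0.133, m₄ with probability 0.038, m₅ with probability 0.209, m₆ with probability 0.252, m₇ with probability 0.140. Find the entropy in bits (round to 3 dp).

H = −Σ pᵢ log₂ pᵢ.
−0.133·log₂(0.133) = 0.3871
−0.095·log₂(0.095) = 0.3226
−0.133·log₂(0.133) = 0.3871
−0.038·log₂(0.038) = 0.1793
−0.209·log₂(0.209) = 0.4720
−0.252·log₂(0.252) = 0.5011
−0.140·log₂(0.140) = 0.3971
Sum ≈ 2.6463 → 2.646 bits.

2.646 bits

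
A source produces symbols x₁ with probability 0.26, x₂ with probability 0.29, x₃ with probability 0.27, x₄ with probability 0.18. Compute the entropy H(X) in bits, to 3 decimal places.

1.979 bits

H = −Σ pᵢ log₂ pᵢ.
−0.26·log₂(0.26) = 0.5053
−0.29·log₂(0.29) = 0.5179
−0.27·log₂(0.27) = 0.5100
−0.18·log₂(0.18) = 0.4453
Sum ≈ 1.9785 → 1.979 bits.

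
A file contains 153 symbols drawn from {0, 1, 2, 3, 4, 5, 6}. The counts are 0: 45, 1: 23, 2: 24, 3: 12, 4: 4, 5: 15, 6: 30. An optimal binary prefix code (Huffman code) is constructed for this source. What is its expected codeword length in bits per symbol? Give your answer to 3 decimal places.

Probabilities are the counts divided by 153.
Repeatedly combine the two least-probable nodes; the expected code length is the sum of the merged weights.
merge 4/153 + 4/51 → 16/153
merge 5/51 + 16/153 → 31/153
merge 23/153 + 8/51 → 47/153
merge 10/51 + 31/153 → 61/153
merge 5/17 + 47/153 → 92/153
merge 61/153 + 92/153 → 1
L = 16/153 + 31/153 + 47/153 + 61/153 + 92/153 + 1 = 400/153 ≈ 2.614 bits/symbol.

2.614 bits/symbol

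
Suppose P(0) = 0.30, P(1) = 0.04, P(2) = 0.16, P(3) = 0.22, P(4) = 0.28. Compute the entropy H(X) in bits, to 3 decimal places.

H = −Σ pᵢ log₂ pᵢ.
−0.30·log₂(0.30) = 0.5211
−0.04·log₂(0.04) = 0.1858
−0.16·log₂(0.16) = 0.4230
−0.22·log₂(0.22) = 0.4806
−0.28·log₂(0.28) = 0.5142
Sum ≈ 2.1247 → 2.125 bits.

2.125 bits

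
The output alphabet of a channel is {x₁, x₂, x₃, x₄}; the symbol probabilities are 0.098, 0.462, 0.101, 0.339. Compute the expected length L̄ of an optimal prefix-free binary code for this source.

1.737 bits/symbol

Repeatedly combine the two least-probable nodes; the expected code length is the sum of the merged weights.
merge 49/500 + 101/1000 → 199/1000
merge 199/1000 + 339/1000 → 269/500
merge 231/500 + 269/500 → 1
L = 199/1000 + 269/500 + 1 = 1737/1000 = 1.737 bits/symbol.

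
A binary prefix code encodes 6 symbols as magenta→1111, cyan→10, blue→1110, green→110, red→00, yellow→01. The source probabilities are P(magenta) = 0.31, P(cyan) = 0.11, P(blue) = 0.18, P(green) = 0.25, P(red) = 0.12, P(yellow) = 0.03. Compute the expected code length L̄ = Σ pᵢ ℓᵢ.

L̄ = Σ pᵢ·ℓᵢ = 0.31·4 + 0.11·2 + 0.18·4 + 0.25·3 + 0.12·2 + 0.03·2 = 3.23 bits/symbol.

3.23 bits/symbol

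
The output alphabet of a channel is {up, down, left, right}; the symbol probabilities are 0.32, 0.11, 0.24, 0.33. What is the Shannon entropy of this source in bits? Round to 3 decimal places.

H = −Σ pᵢ log₂ pᵢ.
−0.32·log₂(0.32) = 0.5260
−0.11·log₂(0.11) = 0.3503
−0.24·log₂(0.24) = 0.4941
−0.33·log₂(0.33) = 0.5278
Sum ≈ 1.8983 → 1.898 bits.

1.898 bits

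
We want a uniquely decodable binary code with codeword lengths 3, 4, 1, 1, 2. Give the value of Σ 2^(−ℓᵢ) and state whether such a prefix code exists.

1.4375; no

With common denominator 2^4 = 16: Σ 2^(−ℓᵢ) = 2/16 + 1/16 + 8/16 + 8/16 + 4/16 = 23/16 = 1.4375.
Kraft's inequality requires Σ ≤ 1; here Σ = 1.4375 > 1, so no such prefix code exists.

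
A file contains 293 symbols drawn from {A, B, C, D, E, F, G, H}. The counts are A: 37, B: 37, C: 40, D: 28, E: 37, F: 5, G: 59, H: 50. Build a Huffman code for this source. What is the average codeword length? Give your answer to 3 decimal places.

2.911 bits/symbol

Probabilities are the counts divided by 293.
Repeatedly combine the two least-probable nodes; the expected code length is the sum of the merged weights.
merge 5/293 + 28/293 → 33/293
merge 33/293 + 37/293 → 70/293
merge 37/293 + 37/293 → 74/293
merge 40/293 + 50/293 → 90/293
merge 59/293 + 70/293 → 129/293
merge 74/293 + 90/293 → 164/293
merge 129/293 + 164/293 → 1
L = 33/293 + 70/293 + 74/293 + 90/293 + 129/293 + 164/293 + 1 = 853/293 ≈ 2.911 bits/symbol.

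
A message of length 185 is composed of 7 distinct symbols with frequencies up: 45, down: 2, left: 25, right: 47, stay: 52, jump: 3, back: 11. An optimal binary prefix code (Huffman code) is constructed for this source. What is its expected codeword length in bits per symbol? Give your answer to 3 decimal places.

Probabilities are the counts divided by 185.
Repeatedly combine the two least-probable nodes; the expected code length is the sum of the merged weights.
merge 2/185 + 3/185 → 1/37
merge 1/37 + 11/185 → 16/185
merge 16/185 + 5/37 → 41/185
merge 41/185 + 9/37 → 86/185
merge 47/185 + 52/185 → 99/185
merge 86/185 + 99/185 → 1
L = 1/37 + 16/185 + 41/185 + 86/185 + 99/185 + 1 = 432/185 ≈ 2.335 bits/symbol.

2.335 bits/symbol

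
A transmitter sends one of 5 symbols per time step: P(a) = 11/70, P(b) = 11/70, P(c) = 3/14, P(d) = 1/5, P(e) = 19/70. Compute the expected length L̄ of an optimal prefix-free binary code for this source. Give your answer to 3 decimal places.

Repeatedly combine the two least-probable nodes; the expected code length is the sum of the merged weights.
merge 11/70 + 11/70 → 11/35
merge 1/5 + 3/14 → 29/70
merge 19/70 + 11/35 → 41/70
merge 29/70 + 41/70 → 1
L = 11/35 + 29/70 + 41/70 + 1 = 81/35 ≈ 2.314 bits/symbol.

2.314 bits/symbol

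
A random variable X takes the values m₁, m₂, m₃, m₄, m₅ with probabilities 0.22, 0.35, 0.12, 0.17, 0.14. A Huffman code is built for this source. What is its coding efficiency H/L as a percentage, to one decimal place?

Entropy H = −Σ p log₂ p ≈ 2.2094 bits.
Huffman merges: 3/25+7/50→13/50; 17/100+11/50→39/100; 13/50+7/20→61/100; 39/100+61/100→1. L = 113/50 ≈ 2.2600.
Efficiency = H/L = 2.2094/2.2600 = 97.8%.

97.8%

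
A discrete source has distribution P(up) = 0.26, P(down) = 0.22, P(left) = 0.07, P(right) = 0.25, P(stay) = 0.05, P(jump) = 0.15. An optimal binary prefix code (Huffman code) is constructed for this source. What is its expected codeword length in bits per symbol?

Repeatedly combine the two least-probable nodes; the expected code length is the sum of the merged weights.
merge 1/20 + 7/100 → 3/25
merge 3/25 + 3/20 → 27/100
merge 11/50 + 1/4 → 47/100
merge 13/50 + 27/100 → 53/100
merge 47/100 + 53/100 → 1
L = 3/25 + 27/100 + 47/100 + 53/100 + 1 = 239/100 = 2.39 bits/symbol.

2.39 bits/symbol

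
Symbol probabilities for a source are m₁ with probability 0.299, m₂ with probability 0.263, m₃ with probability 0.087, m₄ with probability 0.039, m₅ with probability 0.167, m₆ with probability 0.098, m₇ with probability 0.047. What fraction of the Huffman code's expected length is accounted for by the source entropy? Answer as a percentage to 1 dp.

98.4%

Entropy H = −Σ p log₂ p ≈ 2.4835 bits.
Huffman merges: 39/1000+47/1000→43/500; 43/500+87/1000→173/1000; 49/500+167/1000→53/200; 173/1000+263/1000→109/250; 53/200+299/1000→141/250; 109/250+141/250→1. L = 631/250 ≈ 2.5240.
Efficiency = H/L = 2.4835/2.5240 = 98.4%.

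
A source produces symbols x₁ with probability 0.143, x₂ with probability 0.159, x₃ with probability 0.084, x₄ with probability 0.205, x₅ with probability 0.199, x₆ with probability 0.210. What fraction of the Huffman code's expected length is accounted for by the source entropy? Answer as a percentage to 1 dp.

97.8%

Entropy H = −Σ p log₂ p ≈ 2.5282 bits.
Huffman merges: 21/250+143/1000→227/1000; 159/1000+199/1000→179/500; 41/200+21/100→83/200; 227/1000+179/500→117/200; 83/200+117/200→1. L = 517/200 ≈ 2.5850.
Efficiency = H/L = 2.5282/2.5850 = 97.8%.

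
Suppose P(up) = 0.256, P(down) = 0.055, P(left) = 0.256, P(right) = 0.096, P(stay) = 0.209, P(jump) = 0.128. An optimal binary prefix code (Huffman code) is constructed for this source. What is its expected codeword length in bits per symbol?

Repeatedly combine the two least-probable nodes; the expected code length is the sum of the merged weights.
merge 11/200 + 12/125 → 151/1000
merge 16/125 + 151/1000 → 279/1000
merge 209/1000 + 32/125 → 93/200
merge 32/125 + 279/1000 → 107/200
merge 93/200 + 107/200 → 1
L = 151/1000 + 279/1000 + 93/200 + 107/200 + 1 = 243/100 = 2.43 bits/symbol.

2.43 bits/symbol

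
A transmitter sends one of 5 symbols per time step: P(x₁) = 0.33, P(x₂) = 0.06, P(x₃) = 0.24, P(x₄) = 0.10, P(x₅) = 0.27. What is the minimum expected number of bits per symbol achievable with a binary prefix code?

2.16 bits/symbol

Repeatedly combine the two least-probable nodes; the expected code length is the sum of the merged weights.
merge 3/50 + 1/10 → 4/25
merge 4/25 + 6/25 → 2/5
merge 27/100 + 33/100 → 3/5
merge 2/5 + 3/5 → 1
L = 4/25 + 2/5 + 3/5 + 1 = 54/25 = 2.16 bits/symbol.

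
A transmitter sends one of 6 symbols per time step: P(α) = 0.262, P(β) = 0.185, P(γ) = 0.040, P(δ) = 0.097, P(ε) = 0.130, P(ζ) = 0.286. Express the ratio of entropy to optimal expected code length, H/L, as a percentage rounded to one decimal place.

98.5%

Entropy H = −Σ p log₂ p ≈ 2.3680 bits.
Huffman merges: 1/25+97/1000→137/1000; 13/100+137/1000→267/1000; 37/200+131/500→447/1000; 267/1000+143/500→553/1000; 447/1000+553/1000→1. L = 601/250 ≈ 2.4040.
Efficiency = H/L = 2.3680/2.4040 = 98.5%.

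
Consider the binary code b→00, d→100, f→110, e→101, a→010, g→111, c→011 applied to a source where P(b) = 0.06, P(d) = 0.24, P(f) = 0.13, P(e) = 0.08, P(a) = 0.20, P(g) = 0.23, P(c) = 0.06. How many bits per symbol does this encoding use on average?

L̄ = Σ pᵢ·ℓᵢ = 0.06·2 + 0.24·3 + 0.13·3 + 0.08·3 + 0.20·3 + 0.23·3 + 0.06·3 = 2.94 bits/symbol.

2.94 bits/symbol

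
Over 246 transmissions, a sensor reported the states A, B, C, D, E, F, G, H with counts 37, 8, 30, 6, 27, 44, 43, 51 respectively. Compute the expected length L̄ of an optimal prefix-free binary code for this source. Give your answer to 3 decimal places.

2.837 bits/symbol

Probabilities are the counts divided by 246.
Repeatedly combine the two least-probable nodes; the expected code length is the sum of the merged weights.
merge 1/41 + 4/123 → 7/123
merge 7/123 + 9/82 → 1/6
merge 5/41 + 37/246 → 67/246
merge 1/6 + 43/246 → 14/41
merge 22/123 + 17/82 → 95/246
merge 67/246 + 14/41 → 151/246
merge 95/246 + 151/246 → 1
L = 7/123 + 1/6 + 67/246 + 14/41 + 95/246 + 151/246 + 1 = 349/123 ≈ 2.837 bits/symbol.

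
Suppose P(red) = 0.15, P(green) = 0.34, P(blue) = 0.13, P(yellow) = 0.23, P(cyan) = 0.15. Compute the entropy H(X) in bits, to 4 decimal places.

H = −Σ pᵢ log₂ pᵢ.
−0.15·log₂(0.15) = 0.4105
−0.34·log₂(0.34) = 0.5292
−0.13·log₂(0.13) = 0.3826
−0.23·log₂(0.23) = 0.4877
−0.15·log₂(0.15) = 0.4105
Sum ≈ 2.2206 → 2.2206 bits.

2.2206 bits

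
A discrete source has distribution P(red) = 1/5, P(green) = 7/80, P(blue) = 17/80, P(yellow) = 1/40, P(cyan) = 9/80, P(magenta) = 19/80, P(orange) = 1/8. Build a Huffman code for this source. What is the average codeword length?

2.6625 bits/symbol

Repeatedly combine the two least-probable nodes; the expected code length is the sum of the merged weights.
merge 1/40 + 7/80 → 9/80
merge 9/80 + 9/80 → 9/40
merge 1/8 + 1/5 → 13/40
merge 17/80 + 9/40 → 7/16
merge 19/80 + 13/40 → 9/16
merge 7/16 + 9/16 → 1
L = 9/80 + 9/40 + 13/40 + 7/16 + 9/16 + 1 = 213/80 = 2.6625 bits/symbol.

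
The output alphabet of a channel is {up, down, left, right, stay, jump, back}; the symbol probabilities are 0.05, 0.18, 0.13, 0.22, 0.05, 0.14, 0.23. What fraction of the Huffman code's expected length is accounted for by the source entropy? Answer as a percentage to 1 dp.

99.1%

Entropy H = −Σ p log₂ p ≈ 2.6255 bits.
Huffman merges: 1/20+1/20→1/10; 1/10+13/100→23/100; 7/50+9/50→8/25; 11/50+23/100→9/20; 23/100+8/25→11/20; 9/20+11/20→1. L = 53/20 ≈ 2.6500.
Efficiency = H/L = 2.6255/2.6500 = 99.1%.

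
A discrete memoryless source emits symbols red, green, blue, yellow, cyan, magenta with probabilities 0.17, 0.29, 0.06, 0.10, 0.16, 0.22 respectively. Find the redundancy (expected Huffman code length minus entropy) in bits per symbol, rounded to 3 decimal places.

Entropy H = −Σ p log₂ p ≈ 2.4318 bits.
Huffman merges: 3/50+1/10→4/25; 4/25+4/25→8/25; 17/100+11/50→39/100; 29/100+8/25→61/100; 39/100+61/100→1. L = 62/25 ≈ 2.4800.
L − H = 2.4800 − 2.4318 = 0.048 bits.

0.048 bits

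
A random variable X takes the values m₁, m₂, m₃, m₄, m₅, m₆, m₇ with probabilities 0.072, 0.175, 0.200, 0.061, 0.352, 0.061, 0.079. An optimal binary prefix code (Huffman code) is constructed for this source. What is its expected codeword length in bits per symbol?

Repeatedly combine the two least-probable nodes; the expected code length is the sum of the merged weights.
merge 61/1000 + 61/1000 → 61/500
merge 9/125 + 79/1000 → 151/1000
merge 61/500 + 151/1000 → 273/1000
merge 7/40 + 1/5 → 3/8
merge 273/1000 + 44/125 → 5/8
merge 3/8 + 5/8 → 1
L = 61/500 + 151/1000 + 273/1000 + 3/8 + 5/8 + 1 = 1273/500 = 2.546 bits/symbol.

2.546 bits/symbol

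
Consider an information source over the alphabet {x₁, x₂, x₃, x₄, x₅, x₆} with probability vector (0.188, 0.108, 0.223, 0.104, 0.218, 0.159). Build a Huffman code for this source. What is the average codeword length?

2.559 bits/symbol

Repeatedly combine the two least-probable nodes; the expected code length is the sum of the merged weights.
merge 13/125 + 27/250 → 53/250
merge 159/1000 + 47/250 → 347/1000
merge 53/250 + 109/500 → 43/100
merge 223/1000 + 347/1000 → 57/100
merge 43/100 + 57/100 → 1
L = 53/250 + 347/1000 + 43/100 + 57/100 + 1 = 2559/1000 = 2.559 bits/symbol.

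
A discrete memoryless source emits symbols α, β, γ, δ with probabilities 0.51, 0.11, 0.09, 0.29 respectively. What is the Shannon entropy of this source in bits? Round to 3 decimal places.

1.676 bits

H = −Σ pᵢ log₂ pᵢ.
−0.51·log₂(0.51) = 0.4954
−0.11·log₂(0.11) = 0.3503
−0.09·log₂(0.09) = 0.3127
−0.29·log₂(0.29) = 0.5179
Sum ≈ 1.6763 → 1.676 bits.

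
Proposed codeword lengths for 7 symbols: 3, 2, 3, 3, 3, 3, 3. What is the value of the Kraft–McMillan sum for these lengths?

1

With common denominator 2^3 = 8: Σ 2^(−ℓᵢ) = 1/8 + 2/8 + 1/8 + 1/8 + 1/8 + 1/8 + 1/8 = 8/8 = 1.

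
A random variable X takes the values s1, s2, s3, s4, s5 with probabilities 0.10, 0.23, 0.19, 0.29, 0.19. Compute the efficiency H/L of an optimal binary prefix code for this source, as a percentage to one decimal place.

Entropy H = −Σ p log₂ p ≈ 2.2482 bits.
Huffman merges: 1/10+19/100→29/100; 19/100+23/100→21/50; 29/100+29/100→29/50; 21/50+29/50→1. L = 229/100 ≈ 2.2900.
Efficiency = H/L = 2.2482/2.2900 = 98.2%.

98.2%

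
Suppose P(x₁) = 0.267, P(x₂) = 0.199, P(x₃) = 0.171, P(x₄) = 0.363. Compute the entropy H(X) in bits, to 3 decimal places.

H = −Σ pᵢ log₂ pᵢ.
−0.267·log₂(0.267) = 0.5087
−0.199·log₂(0.199) = 0.4635
−0.171·log₂(0.171) = 0.4357
−0.363·log₂(0.363) = 0.5307
Sum ≈ 1.9385 → 1.939 bits.

1.939 bits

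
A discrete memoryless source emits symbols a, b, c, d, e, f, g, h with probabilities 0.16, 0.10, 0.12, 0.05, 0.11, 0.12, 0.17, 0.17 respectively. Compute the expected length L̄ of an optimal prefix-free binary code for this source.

2.98 bits/symbol

Repeatedly combine the two least-probable nodes; the expected code length is the sum of the merged weights.
merge 1/20 + 1/10 → 3/20
merge 11/100 + 3/25 → 23/100
merge 3/25 + 3/20 → 27/100
merge 4/25 + 17/100 → 33/100
merge 17/100 + 23/100 → 2/5
merge 27/100 + 33/100 → 3/5
merge 2/5 + 3/5 → 1
L = 3/20 + 23/100 + 27/100 + 33/100 + 2/5 + 3/5 + 1 = 149/50 = 2.98 bits/symbol.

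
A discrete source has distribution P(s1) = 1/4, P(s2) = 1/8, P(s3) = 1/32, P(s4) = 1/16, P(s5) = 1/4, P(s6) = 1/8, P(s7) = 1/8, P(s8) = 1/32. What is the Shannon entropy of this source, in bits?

Each probability is a power of 1/2, so log₂(1/p) is an integer.
H = Σ p·log₂(1/p) = 1/4·2 + 1/8·3 + 1/32·5 + 1/16·4 + 1/4·2 + 1/8·3 + 1/8·3 + 1/32·5 = 2.6875 bits.

2.6875 bits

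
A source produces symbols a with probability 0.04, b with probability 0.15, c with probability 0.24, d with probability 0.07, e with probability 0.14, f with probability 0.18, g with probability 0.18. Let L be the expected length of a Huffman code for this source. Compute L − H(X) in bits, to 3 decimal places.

0.043 bits

Entropy H = −Σ p log₂ p ≈ 2.6467 bits.
Huffman merges: 1/25+7/100→11/100; 11/100+7/50→1/4; 3/20+9/50→33/100; 9/50+6/25→21/50; 1/4+33/100→29/50; 21/50+29/50→1. L = 269/100 ≈ 2.6900.
L − H = 2.6900 − 2.6467 = 0.043 bits.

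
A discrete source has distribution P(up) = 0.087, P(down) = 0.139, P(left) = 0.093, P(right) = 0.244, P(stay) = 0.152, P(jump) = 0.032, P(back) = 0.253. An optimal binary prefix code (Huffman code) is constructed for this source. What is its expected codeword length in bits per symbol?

2.622 bits/symbol

Repeatedly combine the two least-probable nodes; the expected code length is the sum of the merged weights.
merge 4/125 + 87/1000 → 119/1000
merge 93/1000 + 119/1000 → 53/250
merge 139/1000 + 19/125 → 291/1000
merge 53/250 + 61/250 → 57/125
merge 253/1000 + 291/1000 → 68/125
merge 57/125 + 68/125 → 1
L = 119/1000 + 53/250 + 291/1000 + 57/125 + 68/125 + 1 = 1311/500 = 2.622 bits/symbol.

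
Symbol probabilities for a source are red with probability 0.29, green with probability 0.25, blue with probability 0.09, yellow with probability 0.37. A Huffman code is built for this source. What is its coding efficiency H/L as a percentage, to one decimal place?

Entropy H = −Σ p log₂ p ≈ 1.8613 bits.
Huffman merges: 9/100+1/4→17/50; 29/100+17/50→63/100; 37/100+63/100→1. L = 197/100 ≈ 1.9700.
Efficiency = H/L = 1.8613/1.9700 = 94.5%.

94.5%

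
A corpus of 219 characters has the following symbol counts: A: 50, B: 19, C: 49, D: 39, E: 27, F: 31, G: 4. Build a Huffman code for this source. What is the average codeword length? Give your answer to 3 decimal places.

2.653 bits/symbol

Probabilities are the counts divided by 219.
Repeatedly combine the two least-probable nodes; the expected code length is the sum of the merged weights.
merge 4/219 + 19/219 → 23/219
merge 23/219 + 9/73 → 50/219
merge 31/219 + 13/73 → 70/219
merge 49/219 + 50/219 → 33/73
merge 50/219 + 70/219 → 40/73
merge 33/73 + 40/73 → 1
L = 23/219 + 50/219 + 70/219 + 33/73 + 40/73 + 1 = 581/219 ≈ 2.653 bits/symbol.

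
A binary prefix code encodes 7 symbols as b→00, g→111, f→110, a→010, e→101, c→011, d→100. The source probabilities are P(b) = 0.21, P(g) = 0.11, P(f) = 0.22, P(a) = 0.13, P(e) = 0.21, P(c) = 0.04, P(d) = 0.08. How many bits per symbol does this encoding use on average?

2.79 bits/symbol

L̄ = Σ pᵢ·ℓᵢ = 0.21·2 + 0.11·3 + 0.22·3 + 0.13·3 + 0.21·3 + 0.04·3 + 0.08·3 = 2.79 bits/symbol.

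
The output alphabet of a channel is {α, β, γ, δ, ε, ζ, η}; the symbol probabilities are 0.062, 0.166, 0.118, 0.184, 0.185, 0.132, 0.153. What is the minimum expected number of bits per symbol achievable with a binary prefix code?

2.811 bits/symbol

Repeatedly combine the two least-probable nodes; the expected code length is the sum of the merged weights.
merge 31/500 + 59/500 → 9/50
merge 33/250 + 153/1000 → 57/200
merge 83/500 + 9/50 → 173/500
merge 23/125 + 37/200 → 369/1000
merge 57/200 + 173/500 → 631/1000
merge 369/1000 + 631/1000 → 1
L = 9/50 + 57/200 + 173/500 + 369/1000 + 631/1000 + 1 = 2811/1000 = 2.811 bits/symbol.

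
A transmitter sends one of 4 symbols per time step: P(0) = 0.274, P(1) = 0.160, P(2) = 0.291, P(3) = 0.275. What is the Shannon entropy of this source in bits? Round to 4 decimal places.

1.9652 bits

H = −Σ pᵢ log₂ pᵢ.
−0.274·log₂(0.274) = 0.5118
−0.160·log₂(0.160) = 0.4230
−0.291·log₂(0.291) = 0.5182
−0.275·log₂(0.275) = 0.5122
Sum ≈ 1.9652 → 1.9652 bits.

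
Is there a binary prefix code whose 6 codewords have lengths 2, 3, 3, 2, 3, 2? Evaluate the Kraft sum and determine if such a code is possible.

With common denominator 2^3 = 8: Σ 2^(−ℓᵢ) = 2/8 + 1/8 + 1/8 + 2/8 + 1/8 + 2/8 = 9/8 = 1.125.
Kraft's inequality requires Σ ≤ 1; here Σ = 1.125 > 1, so no such prefix code exists.

1.125; no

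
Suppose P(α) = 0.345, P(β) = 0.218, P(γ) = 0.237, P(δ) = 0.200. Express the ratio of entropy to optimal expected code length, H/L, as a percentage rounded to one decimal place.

Entropy H = −Σ p log₂ p ≈ 1.9654 bits.
Huffman merges: 1/5+109/500→209/500; 237/1000+69/200→291/500; 209/500+291/500→1. L = 2 ≈ 2.0000.
Efficiency = H/L = 1.9654/2.0000 = 98.3%.

98.3%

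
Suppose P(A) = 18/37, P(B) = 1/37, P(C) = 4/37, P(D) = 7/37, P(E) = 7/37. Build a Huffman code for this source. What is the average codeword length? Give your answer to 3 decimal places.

1.973 bits/symbol

Repeatedly combine the two least-probable nodes; the expected code length is the sum of the merged weights.
merge 1/37 + 4/37 → 5/37
merge 5/37 + 7/37 → 12/37
merge 7/37 + 12/37 → 19/37
merge 18/37 + 19/37 → 1
L = 5/37 + 12/37 + 19/37 + 1 = 73/37 ≈ 1.973 bits/symbol.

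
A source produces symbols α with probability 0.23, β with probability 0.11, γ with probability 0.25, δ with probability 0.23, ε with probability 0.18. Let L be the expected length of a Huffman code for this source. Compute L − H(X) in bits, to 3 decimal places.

Entropy H = −Σ p log₂ p ≈ 2.2709 bits.
Huffman merges: 11/100+9/50→29/100; 23/100+23/100→23/50; 1/4+29/100→27/50; 23/50+27/50→1. L = 229/100 ≈ 2.2900.
L − H = 2.2900 − 2.2709 = 0.019 bits.

0.019 bits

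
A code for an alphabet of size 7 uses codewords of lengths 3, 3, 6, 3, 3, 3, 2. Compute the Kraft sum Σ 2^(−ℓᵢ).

With common denominator 2^6 = 64: Σ 2^(−ℓᵢ) = 8/64 + 8/64 + 1/64 + 8/64 + 8/64 + 8/64 + 16/64 = 57/64 = 0.890625.

0.890625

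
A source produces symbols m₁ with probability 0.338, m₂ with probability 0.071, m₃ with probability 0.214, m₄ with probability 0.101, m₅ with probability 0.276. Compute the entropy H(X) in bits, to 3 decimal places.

H = −Σ pᵢ log₂ pᵢ.
−0.338·log₂(0.338) = 0.5289
−0.071·log₂(0.071) = 0.2709
−0.214·log₂(0.214) = 0.4760
−0.101·log₂(0.101) = 0.3341
−0.276·log₂(0.276) = 0.5126
Sum ≈ 2.1225 → 2.123 bits.

2.123 bits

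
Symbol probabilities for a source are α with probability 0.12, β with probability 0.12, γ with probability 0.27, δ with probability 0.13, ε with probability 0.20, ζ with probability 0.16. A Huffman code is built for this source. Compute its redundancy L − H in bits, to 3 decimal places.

0.016 bits

Entropy H = −Σ p log₂ p ≈ 2.5142 bits.
Huffman merges: 3/25+3/25→6/25; 13/100+4/25→29/100; 1/5+6/25→11/25; 27/100+29/100→14/25; 11/25+14/25→1. L = 253/100 ≈ 2.5300.
L − H = 2.5300 − 2.5142 = 0.016 bits.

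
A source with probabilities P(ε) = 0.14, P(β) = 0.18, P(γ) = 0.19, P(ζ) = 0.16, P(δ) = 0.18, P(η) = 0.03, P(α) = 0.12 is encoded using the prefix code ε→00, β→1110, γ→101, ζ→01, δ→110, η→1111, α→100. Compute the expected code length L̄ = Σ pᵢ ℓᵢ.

L̄ = Σ pᵢ·ℓᵢ = 0.14·2 + 0.18·4 + 0.19·3 + 0.16·2 + 0.18·3 + 0.03·4 + 0.12·3 = 2.91 bits/symbol.

2.91 bits/symbol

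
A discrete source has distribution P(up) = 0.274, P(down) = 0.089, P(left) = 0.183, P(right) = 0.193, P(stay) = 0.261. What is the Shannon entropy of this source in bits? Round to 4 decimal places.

2.2346 bits

H = −Σ pᵢ log₂ pᵢ.
−0.274·log₂(0.274) = 0.5118
−0.089·log₂(0.089) = 0.3106
−0.183·log₂(0.183) = 0.4484
−0.193·log₂(0.193) = 0.4581
−0.261·log₂(0.261) = 0.5058
Sum ≈ 2.2346 → 2.2346 bits.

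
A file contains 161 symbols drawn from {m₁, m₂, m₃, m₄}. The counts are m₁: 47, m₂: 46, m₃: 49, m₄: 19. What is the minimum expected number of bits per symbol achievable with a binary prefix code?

2 bits/symbol

Probabilities are the counts divided by 161.
Repeatedly combine the two least-probable nodes; the expected code length is the sum of the merged weights.
merge 19/161 + 2/7 → 65/161
merge 47/161 + 7/23 → 96/161
merge 65/161 + 96/161 → 1
L = 65/161 + 96/161 + 1 = 2 bits/symbol.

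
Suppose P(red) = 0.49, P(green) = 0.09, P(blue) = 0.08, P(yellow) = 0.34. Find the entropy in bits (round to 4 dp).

1.6376 bits

H = −Σ pᵢ log₂ pᵢ.
−0.49·log₂(0.49) = 0.5043
−0.09·log₂(0.09) = 0.3127
−0.08·log₂(0.08) = 0.2915
−0.34·log₂(0.34) = 0.5292
Sum ≈ 1.6376 → 1.6376 bits.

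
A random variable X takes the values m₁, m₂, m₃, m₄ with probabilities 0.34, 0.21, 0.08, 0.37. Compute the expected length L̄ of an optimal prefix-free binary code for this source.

Repeatedly combine the two least-probable nodes; the expected code length is the sum of the merged weights.
merge 2/25 + 21/100 → 29/100
merge 29/100 + 17/50 → 63/100
merge 37/100 + 63/100 → 1
L = 29/100 + 63/100 + 1 = 48/25 = 1.92 bits/symbol.

1.92 bits/symbol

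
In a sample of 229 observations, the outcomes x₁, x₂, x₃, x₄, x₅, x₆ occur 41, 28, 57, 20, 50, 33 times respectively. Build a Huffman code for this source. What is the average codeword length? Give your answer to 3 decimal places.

Probabilities are the counts divided by 229.
Repeatedly combine the two least-probable nodes; the expected code length is the sum of the merged weights.
merge 20/229 + 28/229 → 48/229
merge 33/229 + 41/229 → 74/229
merge 48/229 + 50/229 → 98/229
merge 57/229 + 74/229 → 131/229
merge 98/229 + 131/229 → 1
L = 48/229 + 74/229 + 98/229 + 131/229 + 1 = 580/229 ≈ 2.533 bits/symbol.

2.533 bits/symbol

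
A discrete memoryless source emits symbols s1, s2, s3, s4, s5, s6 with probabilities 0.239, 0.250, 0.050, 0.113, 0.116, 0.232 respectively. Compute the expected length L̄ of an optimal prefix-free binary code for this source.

2.442 bits/symbol

Repeatedly combine the two least-probable nodes; the expected code length is the sum of the merged weights.
merge 1/20 + 113/1000 → 163/1000
merge 29/250 + 163/1000 → 279/1000
merge 29/125 + 239/1000 → 471/1000
merge 1/4 + 279/1000 → 529/1000
merge 471/1000 + 529/1000 → 1
L = 163/1000 + 279/1000 + 471/1000 + 529/1000 + 1 = 1221/500 = 2.442 bits/symbol.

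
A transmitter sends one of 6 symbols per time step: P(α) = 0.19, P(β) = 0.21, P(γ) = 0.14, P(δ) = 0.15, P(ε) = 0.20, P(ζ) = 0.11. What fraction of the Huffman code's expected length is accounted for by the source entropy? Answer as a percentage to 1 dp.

98.5%

Entropy H = −Σ p log₂ p ≈ 2.5504 bits.
Huffman merges: 11/100+7/50→1/4; 3/20+19/100→17/50; 1/5+21/100→41/100; 1/4+17/50→59/100; 41/100+59/100→1. L = 259/100 ≈ 2.5900.
Efficiency = H/L = 2.5504/2.5900 = 98.5%.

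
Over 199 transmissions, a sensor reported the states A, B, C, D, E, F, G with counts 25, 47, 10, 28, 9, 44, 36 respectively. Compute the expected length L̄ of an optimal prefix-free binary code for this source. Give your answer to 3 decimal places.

Probabilities are the counts divided by 199.
Repeatedly combine the two least-probable nodes; the expected code length is the sum of the merged weights.
merge 9/199 + 10/199 → 19/199
merge 19/199 + 25/199 → 44/199
merge 28/199 + 36/199 → 64/199
merge 44/199 + 44/199 → 88/199
merge 47/199 + 64/199 → 111/199
merge 88/199 + 111/199 → 1
L = 19/199 + 44/199 + 64/199 + 88/199 + 111/199 + 1 = 525/199 ≈ 2.638 bits/symbol.

2.638 bits/symbol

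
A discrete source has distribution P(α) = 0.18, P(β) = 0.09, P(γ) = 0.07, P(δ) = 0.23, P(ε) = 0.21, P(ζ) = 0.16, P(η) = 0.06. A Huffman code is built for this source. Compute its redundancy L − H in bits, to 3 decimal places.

0.036 bits

Entropy H = −Σ p log₂ p ≈ 2.6536 bits.
Huffman merges: 3/50+7/100→13/100; 9/100+13/100→11/50; 4/25+9/50→17/50; 21/100+11/50→43/100; 23/100+17/50→57/100; 43/100+57/100→1. L = 269/100 ≈ 2.6900.
L − H = 2.6900 − 2.6536 = 0.036 bits.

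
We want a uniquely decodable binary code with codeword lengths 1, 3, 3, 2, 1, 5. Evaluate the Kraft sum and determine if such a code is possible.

1.53125; no

With common denominator 2^5 = 32: Σ 2^(−ℓᵢ) = 16/32 + 4/32 + 4/32 + 8/32 + 16/32 + 1/32 = 49/32 = 1.53125.
Kraft's inequality requires Σ ≤ 1; here Σ = 1.53125 > 1, so no such prefix code exists.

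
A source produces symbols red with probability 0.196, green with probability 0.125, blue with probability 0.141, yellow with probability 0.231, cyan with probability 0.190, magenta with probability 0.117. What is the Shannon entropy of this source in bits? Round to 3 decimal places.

H = −Σ pᵢ log₂ pᵢ.
−0.196·log₂(0.196) = 0.4608
−0.125·log₂(0.125) = 0.3750
−0.141·log₂(0.141) = 0.3985
−0.231·log₂(0.231) = 0.4883
−0.190·log₂(0.190) = 0.4552
−0.117·log₂(0.117) = 0.3622
Sum ≈ 2.5400 → 2.540 bits.

2.540 bits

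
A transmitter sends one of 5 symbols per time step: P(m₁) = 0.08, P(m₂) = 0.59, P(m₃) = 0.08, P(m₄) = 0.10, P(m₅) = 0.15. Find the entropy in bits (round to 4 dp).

1.7749 bits

H = −Σ pᵢ log₂ pᵢ.
−0.08·log₂(0.08) = 0.2915
−0.59·log₂(0.59) = 0.4491
−0.08·log₂(0.08) = 0.2915
−0.10·log₂(0.10) = 0.3322
−0.15·log₂(0.15) = 0.4105
Sum ≈ 1.7749 → 1.7749 bits.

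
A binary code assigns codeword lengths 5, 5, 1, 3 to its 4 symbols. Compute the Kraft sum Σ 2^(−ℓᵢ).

0.6875

With common denominator 2^5 = 32: Σ 2^(−ℓᵢ) = 1/32 + 1/32 + 16/32 + 4/32 = 22/32 = 0.6875.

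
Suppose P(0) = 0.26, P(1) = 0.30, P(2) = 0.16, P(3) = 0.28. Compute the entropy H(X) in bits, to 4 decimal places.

H = −Σ pᵢ log₂ pᵢ.
−0.26·log₂(0.26) = 0.5053
−0.30·log₂(0.30) = 0.5211
−0.16·log₂(0.16) = 0.4230
−0.28·log₂(0.28) = 0.5142
Sum ≈ 1.9636 → 1.9636 bits.

1.9636 bits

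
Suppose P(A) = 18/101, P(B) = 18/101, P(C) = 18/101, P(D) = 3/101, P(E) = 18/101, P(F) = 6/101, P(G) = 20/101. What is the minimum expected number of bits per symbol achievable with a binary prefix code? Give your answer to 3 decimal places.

Repeatedly combine the two least-probable nodes; the expected code length is the sum of the merged weights.
merge 3/101 + 6/101 → 9/101
merge 9/101 + 18/101 → 27/101
merge 18/101 + 18/101 → 36/101
merge 18/101 + 20/101 → 38/101
merge 27/101 + 36/101 → 63/101
merge 38/101 + 63/101 → 1
L = 9/101 + 27/101 + 36/101 + 38/101 + 63/101 + 1 = 274/101 ≈ 2.713 bits/symbol.

2.713 bits/symbol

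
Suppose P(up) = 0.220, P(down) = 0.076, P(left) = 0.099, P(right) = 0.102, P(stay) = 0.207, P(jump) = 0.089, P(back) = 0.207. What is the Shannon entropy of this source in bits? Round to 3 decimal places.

2.681 bits

H = −Σ pᵢ log₂ pᵢ.
−0.220·log₂(0.220) = 0.4806
−0.076·log₂(0.076) = 0.2826
−0.099·log₂(0.099) = 0.3303
−0.102·log₂(0.102) = 0.3359
−0.207·log₂(0.207) = 0.4704
−0.089·log₂(0.089) = 0.3106
−0.207·log₂(0.207) = 0.4704
Sum ≈ 2.6807 → 2.681 bits.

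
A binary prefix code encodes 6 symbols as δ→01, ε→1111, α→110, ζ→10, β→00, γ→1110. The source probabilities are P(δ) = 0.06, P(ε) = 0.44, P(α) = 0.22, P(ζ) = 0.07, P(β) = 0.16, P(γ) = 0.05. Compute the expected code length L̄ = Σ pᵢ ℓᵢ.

L̄ = Σ pᵢ·ℓᵢ = 0.06·2 + 0.44·4 + 0.22·3 + 0.07·2 + 0.16·2 + 0.05·4 = 3.2 bits/symbol.

3.2 bits/symbol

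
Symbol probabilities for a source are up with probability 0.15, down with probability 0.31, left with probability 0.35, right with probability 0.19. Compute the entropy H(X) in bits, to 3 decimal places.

1.920 bits

H = −Σ pᵢ log₂ pᵢ.
−0.15·log₂(0.15) = 0.4105
−0.31·log₂(0.31) = 0.5238
−0.35·log₂(0.35) = 0.5301
−0.19·log₂(0.19) = 0.4552
Sum ≈ 1.9197 → 1.920 bits.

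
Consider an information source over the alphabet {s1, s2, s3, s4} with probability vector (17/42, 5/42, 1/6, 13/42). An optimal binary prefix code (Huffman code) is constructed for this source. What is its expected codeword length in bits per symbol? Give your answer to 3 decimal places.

1.881 bits/symbol

Repeatedly combine the two least-probable nodes; the expected code length is the sum of the merged weights.
merge 5/42 + 1/6 → 2/7
merge 2/7 + 13/42 → 25/42
merge 17/42 + 25/42 → 1
L = 2/7 + 25/42 + 1 = 79/42 ≈ 1.881 bits/symbol.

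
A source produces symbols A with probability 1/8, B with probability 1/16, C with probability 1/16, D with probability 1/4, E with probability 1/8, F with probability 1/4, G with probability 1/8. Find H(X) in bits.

Each probability is a power of 1/2, so log₂(1/p) is an integer.
H = Σ p·log₂(1/p) = 1/8·3 + 1/16·4 + 1/16·4 + 1/4·2 + 1/8·3 + 1/4·2 + 1/8·3 = 2.625 bits.

2.625 bits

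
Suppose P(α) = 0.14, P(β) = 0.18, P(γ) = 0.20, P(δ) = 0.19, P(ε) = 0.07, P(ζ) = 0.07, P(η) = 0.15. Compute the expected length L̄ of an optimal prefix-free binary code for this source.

Repeatedly combine the two least-probable nodes; the expected code length is the sum of the merged weights.
merge 7/100 + 7/100 → 7/50
merge 7/50 + 7/50 → 7/25
merge 3/20 + 9/50 → 33/100
merge 19/100 + 1/5 → 39/100
merge 7/25 + 33/100 → 61/100
merge 39/100 + 61/100 → 1
L = 7/50 + 7/25 + 33/100 + 39/100 + 61/100 + 1 = 11/4 = 2.75 bits/symbol.

2.75 bits/symbol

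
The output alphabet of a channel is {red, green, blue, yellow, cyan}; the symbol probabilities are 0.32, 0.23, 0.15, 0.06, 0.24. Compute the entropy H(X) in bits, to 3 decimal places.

2.162 bits

H = −Σ pᵢ log₂ pᵢ.
−0.32·log₂(0.32) = 0.5260
−0.23·log₂(0.23) = 0.4877
−0.15·log₂(0.15) = 0.4105
−0.06·log₂(0.06) = 0.2435
−0.24·log₂(0.24) = 0.4941
Sum ≈ 2.1619 → 2.162 bits.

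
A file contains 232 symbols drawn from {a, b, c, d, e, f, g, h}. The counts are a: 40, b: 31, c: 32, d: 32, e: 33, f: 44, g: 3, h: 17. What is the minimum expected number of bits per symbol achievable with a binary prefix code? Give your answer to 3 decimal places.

2.897 bits/symbol

Probabilities are the counts divided by 232.
Repeatedly combine the two least-probable nodes; the expected code length is the sum of the merged weights.
merge 3/232 + 17/232 → 5/58
merge 5/58 + 31/232 → 51/232
merge 4/29 + 4/29 → 8/29
merge 33/232 + 5/29 → 73/232
merge 11/58 + 51/232 → 95/232
merge 8/29 + 73/232 → 137/232
merge 95/232 + 137/232 → 1
L = 5/58 + 51/232 + 8/29 + 73/232 + 95/232 + 137/232 + 1 = 84/29 ≈ 2.897 bits/symbol.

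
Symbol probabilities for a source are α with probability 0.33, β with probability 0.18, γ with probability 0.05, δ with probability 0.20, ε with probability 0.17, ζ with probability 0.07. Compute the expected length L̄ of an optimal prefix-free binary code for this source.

2.41 bits/symbol

Repeatedly combine the two least-probable nodes; the expected code length is the sum of the merged weights.
merge 1/20 + 7/100 → 3/25
merge 3/25 + 17/100 → 29/100
merge 9/50 + 1/5 → 19/50
merge 29/100 + 33/100 → 31/50
merge 19/50 + 31/50 → 1
L = 3/25 + 29/100 + 19/50 + 31/50 + 1 = 241/100 = 2.41 bits/symbol.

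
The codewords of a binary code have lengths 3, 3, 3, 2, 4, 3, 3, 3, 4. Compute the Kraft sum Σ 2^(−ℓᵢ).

With common denominator 2^4 = 16: Σ 2^(−ℓᵢ) = 2/16 + 2/16 + 2/16 + 4/16 + 1/16 + 2/16 + 2/16 + 2/16 + 1/16 = 18/16 = 1.125.

1.125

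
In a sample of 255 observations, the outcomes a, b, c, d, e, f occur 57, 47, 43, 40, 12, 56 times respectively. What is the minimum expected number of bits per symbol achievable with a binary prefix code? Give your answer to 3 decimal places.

2.557 bits/symbol

Probabilities are the counts divided by 255.
Repeatedly combine the two least-probable nodes; the expected code length is the sum of the merged weights.
merge 4/85 + 8/51 → 52/255
merge 43/255 + 47/255 → 6/17
merge 52/255 + 56/255 → 36/85
merge 19/85 + 6/17 → 49/85
merge 36/85 + 49/85 → 1
L = 52/255 + 6/17 + 36/85 + 49/85 + 1 = 652/255 ≈ 2.557 bits/symbol.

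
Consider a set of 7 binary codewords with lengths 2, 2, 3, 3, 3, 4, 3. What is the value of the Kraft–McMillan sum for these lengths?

1.0625

With common denominator 2^4 = 16: Σ 2^(−ℓᵢ) = 4/16 + 4/16 + 2/16 + 2/16 + 2/16 + 1/16 + 2/16 = 17/16 = 1.0625.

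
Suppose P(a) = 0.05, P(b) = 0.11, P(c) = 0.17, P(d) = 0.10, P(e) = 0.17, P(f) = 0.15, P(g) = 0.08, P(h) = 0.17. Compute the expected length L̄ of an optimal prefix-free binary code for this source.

2.96 bits/symbol

Repeatedly combine the two least-probable nodes; the expected code length is the sum of the merged weights.
merge 1/20 + 2/25 → 13/100
merge 1/10 + 11/100 → 21/100
merge 13/100 + 3/20 → 7/25
merge 17/100 + 17/100 → 17/50
merge 17/100 + 21/100 → 19/50
merge 7/25 + 17/50 → 31/50
merge 19/50 + 31/50 → 1
L = 13/100 + 21/100 + 7/25 + 17/50 + 19/50 + 31/50 + 1 = 74/25 = 2.96 bits/symbol.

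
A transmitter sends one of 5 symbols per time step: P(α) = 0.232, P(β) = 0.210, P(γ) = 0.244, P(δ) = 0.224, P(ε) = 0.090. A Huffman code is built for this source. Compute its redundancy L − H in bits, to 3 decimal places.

0.045 bits

Entropy H = −Σ p log₂ p ≈ 2.2545 bits.
Huffman merges: 9/100+21/100→3/10; 28/125+29/125→57/125; 61/250+3/10→68/125; 57/125+68/125→1. L = 23/10 ≈ 2.3000.
L − H = 2.3000 − 2.2545 = 0.045 bits.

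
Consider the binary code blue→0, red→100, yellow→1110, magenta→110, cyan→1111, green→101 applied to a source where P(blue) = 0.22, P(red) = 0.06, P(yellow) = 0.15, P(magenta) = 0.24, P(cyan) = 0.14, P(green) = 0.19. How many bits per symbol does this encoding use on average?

L̄ = Σ pᵢ·ℓᵢ = 0.22·1 + 0.06·3 + 0.15·4 + 0.24·3 + 0.14·4 + 0.19·3 = 2.85 bits/symbol.

2.85 bits/symbol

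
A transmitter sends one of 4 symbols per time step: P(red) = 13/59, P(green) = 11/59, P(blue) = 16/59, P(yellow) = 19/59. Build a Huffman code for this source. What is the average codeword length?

Repeatedly combine the two least-probable nodes; the expected code length is the sum of the merged weights.
merge 11/59 + 13/59 → 24/59
merge 16/59 + 19/59 → 35/59
merge 24/59 + 35/59 → 1
L = 24/59 + 35/59 + 1 = 2 bits/symbol.

2 bits/symbol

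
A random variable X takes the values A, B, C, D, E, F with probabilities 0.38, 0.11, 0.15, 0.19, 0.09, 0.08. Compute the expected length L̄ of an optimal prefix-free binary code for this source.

2.41 bits/symbol

Repeatedly combine the two least-probable nodes; the expected code length is the sum of the merged weights.
merge 2/25 + 9/100 → 17/100
merge 11/100 + 3/20 → 13/50
merge 17/100 + 19/100 → 9/25
merge 13/50 + 9/25 → 31/50
merge 19/50 + 31/50 → 1
L = 17/100 + 13/50 + 9/25 + 31/50 + 1 = 241/100 = 2.41 bits/symbol.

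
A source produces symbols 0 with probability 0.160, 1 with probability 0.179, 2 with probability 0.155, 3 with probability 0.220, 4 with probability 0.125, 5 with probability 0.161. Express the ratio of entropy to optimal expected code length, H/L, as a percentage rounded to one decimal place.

Entropy H = −Σ p log₂ p ≈ 2.5640 bits.
Huffman merges: 1/8+31/200→7/25; 4/25+161/1000→321/1000; 179/1000+11/50→399/1000; 7/25+321/1000→601/1000; 399/1000+601/1000→1. L = 2601/1000 ≈ 2.6010.
Efficiency = H/L = 2.5640/2.6010 = 98.6%.

98.6%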